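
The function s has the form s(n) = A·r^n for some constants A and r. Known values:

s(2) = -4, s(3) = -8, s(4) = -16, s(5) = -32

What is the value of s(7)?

Consecutive ratio: -8/(-4) = 2, and -16/(-8) = 2, so r = 2.
Then A·2^2 = -4 gives A = -1, and s(n) = -1·2^n.
s(7) = -1·2^7 = -128.

-128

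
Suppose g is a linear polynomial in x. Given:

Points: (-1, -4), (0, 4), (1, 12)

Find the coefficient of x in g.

8

Write g(x) = ax + b; the 3 given values yield a linear system in the 2 coefficients.
Solving, g(x) = 8x + 4.
The coefficient of x is 8.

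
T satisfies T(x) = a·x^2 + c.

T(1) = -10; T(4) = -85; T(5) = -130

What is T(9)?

From T(1) = -10 and T(4) = -85: 1a + c = -10 and 16a + c = -85.
Subtracting: 15a = -75, so a = -5; then c = -10 − (-5)·1 = -5.
So T(x) = -5x² − 5, and T(9) = -410.

-410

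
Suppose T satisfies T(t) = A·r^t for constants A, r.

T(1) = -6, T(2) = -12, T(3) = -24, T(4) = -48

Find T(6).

-192

Consecutive ratio: -12/(-6) = 2, and -24/(-12) = 2, so r = 2.
Then A·2^1 = -6 gives A = -3, and T(t) = -3·2^t.
T(6) = -3·2^6 = -192.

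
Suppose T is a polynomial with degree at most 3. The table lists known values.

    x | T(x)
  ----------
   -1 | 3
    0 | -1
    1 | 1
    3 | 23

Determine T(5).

Write T(x) = ax³ + bx² + cx + d; the 4 given values yield a linear system in the 4 coefficients.
Solving, the leading coefficient vanishes, and T(x) = 3x² - x - 1.
Then T(5) = 69.

69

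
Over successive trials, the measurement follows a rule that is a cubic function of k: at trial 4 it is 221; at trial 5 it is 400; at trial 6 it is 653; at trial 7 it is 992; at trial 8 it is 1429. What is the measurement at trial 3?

Write the value at k as Q(k).
First differences: 179, 253, 339, 437. Second differences: 74, 86, 98. Third differences: 12, 12.
Level-3 differences are constant, so Q has degree 3.
Fitting a degree-3 polynomial gives Q(k) = 2k³ + 7k² - 6k + 5.
Then Q(3) = 104.

104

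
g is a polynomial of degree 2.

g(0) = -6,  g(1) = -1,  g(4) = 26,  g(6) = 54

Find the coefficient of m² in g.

1

Write g(m) = am² + bm + c; the 4 given values yield a linear system in the 3 coefficients.
Solving, g(m) = m² + 4m - 6.
The coefficient of m² is 1.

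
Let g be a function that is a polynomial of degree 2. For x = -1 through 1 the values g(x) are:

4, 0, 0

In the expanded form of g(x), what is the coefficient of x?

Write g(x) = ax² + bx + c; the 3 given values yield a linear system in the 3 coefficients.
Solving, g(x) = 2x² - 2x.
The coefficient of x is -2.

-2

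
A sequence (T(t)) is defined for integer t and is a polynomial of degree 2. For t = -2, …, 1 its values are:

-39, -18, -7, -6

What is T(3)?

First differences: 21, 11, 1. Second differences: -10, -10.
Level-2 differences are constant, so T has degree 2.
Fitting a degree-2 polynomial gives T(t) = -5t² + 6t - 7.
Then T(3) = -34.

-34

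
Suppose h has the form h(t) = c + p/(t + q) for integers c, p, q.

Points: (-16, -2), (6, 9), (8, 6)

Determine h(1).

(h(t) − c)(t + q) = p for each data point; the three points give a linear system in c and q, then p follows.
Solving: c = 0, q = -2, p = 36, so h(t) = 36/(t − 2).
Then h(1) = 0 + 36/(-1) = -36.

-36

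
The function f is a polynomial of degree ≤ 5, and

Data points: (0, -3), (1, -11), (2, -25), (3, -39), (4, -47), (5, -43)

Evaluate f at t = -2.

Write f(t) = at^5 + bt^4 + ct³ + dt² + et + p; the 6 given values yield a linear system in the 6 coefficients.
Solving, the top 2 coefficients vanish, and f(t) = t³ - 6t² - 3t - 3.
Then f(-2) = -29.

-29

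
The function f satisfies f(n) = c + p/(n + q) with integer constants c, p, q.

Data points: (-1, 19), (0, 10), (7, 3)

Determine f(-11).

(f(n) − c)(n + q) = p for each data point; the three points give a linear system in c and q, then p follows.
Solving: c = 1, q = 2, p = 18, so f(n) = 1 + 18/(n + 2).
Then f(-11) = 1 + 18/(-9) = -1.

-1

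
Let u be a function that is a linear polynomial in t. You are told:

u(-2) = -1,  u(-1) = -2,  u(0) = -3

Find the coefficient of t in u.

Write u(t) = at + b; the 3 given values yield a linear system in the 2 coefficients.
Solving, u(t) = -t - 3.
The coefficient of t is -1.

-1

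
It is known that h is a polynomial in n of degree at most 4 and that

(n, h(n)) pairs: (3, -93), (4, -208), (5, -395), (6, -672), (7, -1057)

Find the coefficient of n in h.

-4

Write h(n) = an^4 + bn³ + cn² + dn + e; the 5 given values yield a linear system in the 5 coefficients.
Solving, the leading coefficient vanishes, and h(n) = -3n³ - 4n.
The coefficient of n is -4.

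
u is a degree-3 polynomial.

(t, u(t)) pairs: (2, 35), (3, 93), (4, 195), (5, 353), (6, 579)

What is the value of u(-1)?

First differences: 58, 102, 158, 226. Second differences: 44, 56, 68. Third differences: 12, 12.
Level-3 differences are constant, so u has degree 3.
Fitting a degree-3 polynomial gives u(t) = 2t³ + 4t² + 3.
Then u(-1) = 5.

5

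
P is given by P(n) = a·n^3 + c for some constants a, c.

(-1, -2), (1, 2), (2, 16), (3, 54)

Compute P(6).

432

From P(-1) = -2 and P(1) = 2: -1a + c = -2 and 1a + c = 2.
Subtracting: 2a = 4, so a = 2; then c = -2 − 2·(-1) = 0.
So P(n) = 2n³ + 0, and P(6) = 432.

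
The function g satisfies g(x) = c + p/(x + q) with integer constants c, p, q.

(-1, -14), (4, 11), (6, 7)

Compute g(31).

(g(x) − c)(x + q) = p for each data point; the three points give a linear system in c and q, then p follows.
Solving: c = 1, q = -1, p = 30, so g(x) = 1 + 30/(x − 1).
Then g(31) = 1 + 30/30 = 2.

2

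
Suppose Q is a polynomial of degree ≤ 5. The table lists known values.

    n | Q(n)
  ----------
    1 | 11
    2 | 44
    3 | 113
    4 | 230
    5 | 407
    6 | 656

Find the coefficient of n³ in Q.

2

Write Q(n) = an^5 + bn^4 + cn³ + dn² + en + p; the 6 given values yield a linear system in the 6 coefficients.
Solving, the top 2 coefficients vanish, and Q(n) = 2n³ + 6n² + n + 2.
The coefficient of n³ is 2.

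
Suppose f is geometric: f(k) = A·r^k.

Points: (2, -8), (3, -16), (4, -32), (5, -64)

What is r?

Consecutive ratio: -16/(-8) = 2, and -32/(-16) = 2, so r = 2.
Then A·2^2 = -8 gives A = -2, and f(k) = -2·2^k.

2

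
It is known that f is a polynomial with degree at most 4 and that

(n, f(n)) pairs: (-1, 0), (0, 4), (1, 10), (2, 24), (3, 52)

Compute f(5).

174

First differences: 4, 6, 14, 28. Second differences: 2, 8, 14. Third differences: 6, 6.
Level-3 differences are constant, so f has degree 3.
Fitting a degree-3 polynomial gives f(n) = n³ + n² + 4n + 4.
Then f(5) = 174.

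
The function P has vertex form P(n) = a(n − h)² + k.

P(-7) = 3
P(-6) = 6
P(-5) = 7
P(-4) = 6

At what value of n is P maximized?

First differences 3, 1, -1; second difference -2 = 2a, so a = -1.
Expanding, the n-coefficient is −2ah = 2h; matching it to the data gives h = -5, and then k = 7.
So P(n) = -1(n + 5)² + 7.
Hence h = -5.

-5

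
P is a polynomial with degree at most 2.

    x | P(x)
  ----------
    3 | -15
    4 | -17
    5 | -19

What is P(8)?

First differences: -2, -2.
Level-1 differences are constant, so P has degree 1.
Fitting a degree-1 polynomial gives P(x) = -2x - 9.
Then P(8) = -25.

-25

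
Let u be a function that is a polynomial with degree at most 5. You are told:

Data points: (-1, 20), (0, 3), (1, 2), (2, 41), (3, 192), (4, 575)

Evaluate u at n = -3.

246

Write u(n) = an^5 + bn^4 + cn³ + dn² + en + p; the 6 given values yield a linear system in the 6 coefficients.
Solving, the leading coefficient vanishes, and u(n) = 2n^4 + 6n² - 9n + 3.
Then u(-3) = 246.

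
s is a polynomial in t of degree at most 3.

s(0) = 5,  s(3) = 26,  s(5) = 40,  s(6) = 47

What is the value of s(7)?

Write s(t) = at³ + bt² + ct + d; the 4 given values yield a linear system in the 4 coefficients.
Solving, the top 2 coefficients vanish, and s(t) = 7t + 5.
Then s(7) = 54.

54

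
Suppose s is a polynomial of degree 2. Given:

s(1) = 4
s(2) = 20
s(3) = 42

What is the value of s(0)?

-6

Write s(x) = ax² + bx + c; the 3 given values yield a linear system in the 3 coefficients.
Solving, s(x) = 3x² + 7x - 6.
Then s(0) = -6.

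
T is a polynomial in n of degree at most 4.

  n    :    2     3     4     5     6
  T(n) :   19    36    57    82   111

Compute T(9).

First differences: 17, 21, 25, 29. Second differences: 4, 4, 4.
Level-2 differences are constant, so T has degree 2.
Fitting a degree-2 polynomial gives T(n) = 2n² + 7n - 3.
Then T(9) = 222.

222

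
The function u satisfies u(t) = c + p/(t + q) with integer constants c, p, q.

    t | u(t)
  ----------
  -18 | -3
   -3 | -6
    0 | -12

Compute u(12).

0

(u(t) − c)(t + q) = p for each data point; the three points give a linear system in c and q, then p follows.
Solving: c = -2, q = -2, p = 20, so u(t) = -2 + 20/(t − 2).
Then u(12) = -2 + 20/10 = 0.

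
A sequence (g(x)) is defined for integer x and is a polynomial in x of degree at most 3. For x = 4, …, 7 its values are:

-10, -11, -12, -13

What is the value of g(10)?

-16

First differences: -1, -1, -1.
Level-1 differences are constant, so g has degree 1.
Fitting a degree-1 polynomial gives g(x) = -x - 6.
Then g(10) = -16.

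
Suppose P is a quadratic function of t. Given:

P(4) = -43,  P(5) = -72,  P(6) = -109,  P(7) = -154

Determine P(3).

-22

First differences: -29, -37, -45. Second differences: -8, -8.
Level-2 differences are constant, so P has degree 2.
Fitting a degree-2 polynomial gives P(t) = -4t² + 7t - 7.
Then P(3) = -22.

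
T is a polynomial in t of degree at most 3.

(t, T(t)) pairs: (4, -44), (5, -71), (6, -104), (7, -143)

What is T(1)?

Write T(t) = at³ + bt² + ct + d; the 4 given values yield a linear system in the 4 coefficients.
Solving, the leading coefficient vanishes, and T(t) = -3t² + 4.
Then T(1) = 1.

1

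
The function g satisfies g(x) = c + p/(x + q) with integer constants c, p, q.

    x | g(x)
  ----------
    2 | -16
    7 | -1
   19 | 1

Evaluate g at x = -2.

8

(g(x) − c)(x + q) = p for each data point; the three points give a linear system in c and q, then p follows.
Solving: c = 2, q = -1, p = -18, so g(x) = 2 − 18/(x − 1).
Then g(-2) = 2 − 18/(-3) = 8.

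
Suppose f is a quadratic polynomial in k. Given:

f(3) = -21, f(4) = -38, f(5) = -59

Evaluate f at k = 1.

Write f(k) = ak² + bk + c; the 3 given values yield a linear system in the 3 coefficients.
Solving, f(k) = -2k² - 3k + 6.
Then f(1) = 1.

1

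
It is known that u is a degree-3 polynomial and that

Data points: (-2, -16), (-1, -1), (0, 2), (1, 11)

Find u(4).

Write u(n) = an³ + bn² + cn + d; the 4 given values yield a linear system in the 4 coefficients.
Solving, u(n) = 3n³ + 3n² + 3n + 2.
Then u(4) = 254.

254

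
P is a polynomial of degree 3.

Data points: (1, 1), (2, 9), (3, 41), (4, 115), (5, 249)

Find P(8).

1191

Write P(x) = ax³ + bx² + cx + d; the 5 given values yield a linear system in the 4 coefficients.
Solving, P(x) = 3x³ - 6x² + 5x - 1.
Then P(8) = 1191.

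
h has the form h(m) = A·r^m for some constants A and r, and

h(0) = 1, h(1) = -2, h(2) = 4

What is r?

-2

Consecutive ratio: -2/1 = -2, and 4/(-2) = -2, so r = -2.
Then A·(-2)^0 = 1 gives A = 1, and h(m) = 1·(-2)^m.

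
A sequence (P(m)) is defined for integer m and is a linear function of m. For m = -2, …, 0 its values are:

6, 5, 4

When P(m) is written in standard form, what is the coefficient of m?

First differences: -1, -1.
Level-1 differences are constant, so P has degree 1.
Fitting a degree-1 polynomial gives P(m) = -m + 4.
The coefficient of m is -1.

-1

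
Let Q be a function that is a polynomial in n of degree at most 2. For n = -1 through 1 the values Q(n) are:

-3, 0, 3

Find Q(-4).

First differences: 3, 3.
Level-1 differences are constant, so Q has degree 1.
Fitting a degree-1 polynomial gives Q(n) = 3n.
Then Q(-4) = -12.

-12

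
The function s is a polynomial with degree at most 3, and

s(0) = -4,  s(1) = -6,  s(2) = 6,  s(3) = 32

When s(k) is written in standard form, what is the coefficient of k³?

0

First differences: -2, 12, 26. Second differences: 14, 14.
Level-2 differences are constant, so s has degree 2.
Fitting a degree-2 polynomial gives s(k) = 7k² - 9k - 4.
The coefficient of k³ is 0.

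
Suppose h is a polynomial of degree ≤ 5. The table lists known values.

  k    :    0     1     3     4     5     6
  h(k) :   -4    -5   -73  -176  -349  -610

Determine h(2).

Write h(k) = ak^5 + bk^4 + ck³ + dk² + ek + p; the 6 given values yield a linear system in the 6 coefficients.
Solving, the top 2 coefficients vanish, and h(k) = -3k³ + k² + k - 4.
Then h(2) = -22.

-22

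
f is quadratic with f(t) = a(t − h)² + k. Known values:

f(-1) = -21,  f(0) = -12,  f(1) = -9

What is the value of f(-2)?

First differences 9, 3; second difference -6 = 2a, so a = -3.
Expanding, the t-coefficient is −2ah = 6h; matching it to the data gives h = 1, and then k = -9.
So f(t) = -3(t − 1)² − 9.
f(-2) = -3·(-3)² − 9 = -36.

-36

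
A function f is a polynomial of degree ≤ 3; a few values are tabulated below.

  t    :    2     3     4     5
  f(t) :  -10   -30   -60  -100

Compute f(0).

0

First differences: -20, -30, -40. Second differences: -10, -10.
Level-2 differences are constant, so f has degree 2.
Fitting a degree-2 polynomial gives f(t) = -5t² + 5t.
Then f(0) = 0.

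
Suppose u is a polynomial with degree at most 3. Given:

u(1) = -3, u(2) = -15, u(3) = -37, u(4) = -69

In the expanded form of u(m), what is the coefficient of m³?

First differences: -12, -22, -32. Second differences: -10, -10.
Level-2 differences are constant, so u has degree 2.
Fitting a degree-2 polynomial gives u(m) = -5m² + 3m - 1.
The coefficient of m³ is 0.

0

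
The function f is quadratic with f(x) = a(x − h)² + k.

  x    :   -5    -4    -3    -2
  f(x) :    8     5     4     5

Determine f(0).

13

First differences -3, -1, 1; second difference 2 = 2a, so a = 1.
Expanding, the x-coefficient is −2ah = -2h; matching it to the data gives h = -3, and then k = 4.
So f(x) = 1(x + 3)² + 4.
f(0) = 1·3² + 4 = 13.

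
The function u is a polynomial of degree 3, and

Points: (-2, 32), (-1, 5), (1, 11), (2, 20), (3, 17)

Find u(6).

-184

Write u(n) = an³ + bn² + cn + d; the 5 given values yield a linear system in the 4 coefficients.
Solving, u(n) = -2n³ + 6n² + 5n + 2.
Then u(6) = -184.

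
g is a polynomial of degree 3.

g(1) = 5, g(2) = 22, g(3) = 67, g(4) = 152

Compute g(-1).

7

Write g(t) = at³ + bt² + ct + d; the 4 given values yield a linear system in the 4 coefficients.
Solving, g(t) = 2t³ + 2t² - 3t + 4.
Then g(-1) = 7.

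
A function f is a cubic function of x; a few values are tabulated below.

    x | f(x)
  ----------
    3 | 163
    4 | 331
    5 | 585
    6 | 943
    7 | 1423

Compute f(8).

2043

First differences: 168, 254, 358, 480. Second differences: 86, 104, 122. Third differences: 18, 18.
Level-3 differences are constant, so f has degree 3.
Extending the table by one column gives the next first difference 620, so f(8) = 1423 + 620 = 2043.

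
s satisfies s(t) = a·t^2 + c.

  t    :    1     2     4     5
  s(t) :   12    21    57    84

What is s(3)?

36

From s(1) = 12 and s(2) = 21: 1a + c = 12 and 4a + c = 21.
Subtracting: 3a = 9, so a = 3; then c = 12 − 3·1 = 9.
So s(t) = 3t² + 9, and s(3) = 36.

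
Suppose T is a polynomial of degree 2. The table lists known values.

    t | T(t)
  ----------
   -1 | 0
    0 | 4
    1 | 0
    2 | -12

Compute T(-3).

-32

Write T(t) = at² + bt + c; the 4 given values yield a linear system in the 3 coefficients.
Solving, T(t) = -4t² + 4.
Then T(-3) = -32.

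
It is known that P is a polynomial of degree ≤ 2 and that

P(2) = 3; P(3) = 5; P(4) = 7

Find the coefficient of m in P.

2

First differences: 2, 2.
Level-1 differences are constant, so P has degree 1.
Fitting a degree-1 polynomial gives P(m) = 2m - 1.
The coefficient of m is 2.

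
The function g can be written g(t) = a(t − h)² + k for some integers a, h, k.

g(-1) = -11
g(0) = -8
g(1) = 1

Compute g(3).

First differences 3, 9; second difference 6 = 2a, so a = 3.
Expanding, the t-coefficient is −2ah = -6h; matching it to the data gives h = -1, and then k = -11.
So g(t) = 3(t + 1)² − 11.
g(3) = 3·4² − 11 = 37.

37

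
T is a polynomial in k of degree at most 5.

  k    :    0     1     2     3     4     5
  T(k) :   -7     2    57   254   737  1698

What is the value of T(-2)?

-31

First differences: 9, 55, 197, 483, 961. Second differences: 46, 142, 286, 478. Third differences: 96, 144, 192. Fourth differences: 48, 48.
Level-4 differences are constant, so T has degree 4.
Fitting a degree-4 polynomial gives T(k) = 2k^4 + 4k³ - 3k² + 6k - 7.
Then T(-2) = -31.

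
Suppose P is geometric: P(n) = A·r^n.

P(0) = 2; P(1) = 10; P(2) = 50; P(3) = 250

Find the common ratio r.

Consecutive ratio: 10/2 = 5, and 50/10 = 5, so r = 5.
Then A·5^0 = 2 gives A = 2, and P(n) = 2·5^n.

5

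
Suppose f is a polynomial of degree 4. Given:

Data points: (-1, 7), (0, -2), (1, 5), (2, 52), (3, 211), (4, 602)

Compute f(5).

1393

First differences: -9, 7, 47, 159, 391. Second differences: 16, 40, 112, 232. Third differences: 24, 72, 120. Fourth differences: 48, 48.
Level-4 differences are constant, so f has degree 4.
Fitting a degree-4 polynomial gives f(x) = 2x^4 + 6x² - x - 2.
Then f(5) = 1393.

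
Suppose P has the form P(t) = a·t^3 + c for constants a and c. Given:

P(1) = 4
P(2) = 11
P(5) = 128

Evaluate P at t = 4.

From P(1) = 4 and P(2) = 11: 1a + c = 4 and 8a + c = 11.
Subtracting: 7a = 7, so a = 1; then c = 4 − 1·1 = 3.
So P(t) = 1t³ + 3, and P(4) = 67.

67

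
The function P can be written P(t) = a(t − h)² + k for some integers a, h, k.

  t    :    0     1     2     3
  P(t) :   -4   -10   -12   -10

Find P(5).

First differences -6, -2, 2; second difference 4 = 2a, so a = 2.
Expanding, the t-coefficient is −2ah = -4h; matching it to the data gives h = 2, and then k = -12.
So P(t) = 2(t − 2)² − 12.
P(5) = 2·3² − 12 = 6.

6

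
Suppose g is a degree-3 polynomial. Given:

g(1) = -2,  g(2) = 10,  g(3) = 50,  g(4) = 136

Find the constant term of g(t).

Write g(t) = at³ + bt² + ct + d; the 4 given values yield a linear system in the 4 coefficients.
Solving, g(t) = 3t³ - 4t² + 3t - 4.
The constant term is g(0) = -4.

-4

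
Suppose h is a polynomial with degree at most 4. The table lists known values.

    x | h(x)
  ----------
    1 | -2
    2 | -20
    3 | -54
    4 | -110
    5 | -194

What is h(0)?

Write h(x) = ax^4 + bx³ + cx² + dx + e; the 5 given values yield a linear system in the 5 coefficients.
Solving, the leading coefficient vanishes, and h(x) = -x³ - 2x² - 5x + 6.
The constant term is h(0) = 6.

6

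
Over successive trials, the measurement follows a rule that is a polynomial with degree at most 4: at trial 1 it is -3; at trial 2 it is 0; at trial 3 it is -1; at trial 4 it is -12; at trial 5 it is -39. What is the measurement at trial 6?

Write the value at k as T(k).
First differences: 3, -1, -11, -27. Second differences: -4, -10, -16. Third differences: -6, -6.
Level-3 differences are constant, so T has degree 3.
Fitting a degree-3 polynomial gives T(k) = -k³ + 4k² - 2k - 4.
Then T(6) = -88.

-88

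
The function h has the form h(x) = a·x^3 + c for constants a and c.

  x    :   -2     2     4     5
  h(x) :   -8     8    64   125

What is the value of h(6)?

From h(-2) = -8 and h(2) = 8: -8a + c = -8 and 8a + c = 8.
Subtracting: 16a = 16, so a = 1; then c = -8 − 1·(-8) = 0.
So h(x) = 1x³ + 0, and h(6) = 216.

216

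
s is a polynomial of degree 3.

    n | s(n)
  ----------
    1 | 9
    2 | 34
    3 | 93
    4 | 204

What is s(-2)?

-42

Write s(n) = an³ + bn² + cn + d; the 4 given values yield a linear system in the 4 coefficients.
Solving, s(n) = 3n³ - n² + 7n.
Then s(-2) = -42.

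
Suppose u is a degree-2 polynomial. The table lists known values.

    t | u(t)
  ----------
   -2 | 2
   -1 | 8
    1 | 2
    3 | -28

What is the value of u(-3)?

-10

Write u(t) = at² + bt + c; the 4 given values yield a linear system in the 3 coefficients.
Solving, u(t) = -3t² - 3t + 8.
Then u(-3) = -10.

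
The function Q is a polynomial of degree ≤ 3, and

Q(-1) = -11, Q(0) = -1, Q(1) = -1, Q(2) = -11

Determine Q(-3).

-61

First differences: 10, 0, -10. Second differences: -10, -10.
Level-2 differences are constant, so Q has degree 2.
Fitting a degree-2 polynomial gives Q(k) = -5k² + 5k - 1.
Then Q(-3) = -61.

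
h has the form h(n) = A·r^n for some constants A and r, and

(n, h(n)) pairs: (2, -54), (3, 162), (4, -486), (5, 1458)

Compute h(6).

-4374

Consecutive ratio: 162/(-54) = -3, and -486/162 = -3, so r = -3.
Then A·(-3)^2 = -54 gives A = -6, and h(n) = -6·(-3)^n.
h(6) = -6·(-3)^6 = -4374.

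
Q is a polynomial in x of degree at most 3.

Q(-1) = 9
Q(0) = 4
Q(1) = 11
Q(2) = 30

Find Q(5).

159

First differences: -5, 7, 19. Second differences: 12, 12.
Level-2 differences are constant, so Q has degree 2.
Fitting a degree-2 polynomial gives Q(x) = 6x² + x + 4.
Then Q(5) = 159.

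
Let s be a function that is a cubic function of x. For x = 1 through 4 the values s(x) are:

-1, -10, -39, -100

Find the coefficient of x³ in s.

Write s(x) = ax³ + bx² + cx + d; the 4 given values yield a linear system in the 4 coefficients.
Solving, s(x) = -2x³ + 2x² - x.
The coefficient of x³ is -2.

-2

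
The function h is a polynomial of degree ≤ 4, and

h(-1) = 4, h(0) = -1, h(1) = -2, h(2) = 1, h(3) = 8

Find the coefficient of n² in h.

First differences: -5, -1, 3, 7. Second differences: 4, 4, 4.
Level-2 differences are constant, so h has degree 2.
Fitting a degree-2 polynomial gives h(n) = 2n² - 3n - 1.
The coefficient of n² is 2.

2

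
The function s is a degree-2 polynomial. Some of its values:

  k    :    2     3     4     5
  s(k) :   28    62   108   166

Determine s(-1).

First differences: 34, 46, 58. Second differences: 12, 12.
Level-2 differences are constant, so s has degree 2.
Fitting a degree-2 polynomial gives s(k) = 6k² + 4k - 4.
Then s(-1) = -2.

-2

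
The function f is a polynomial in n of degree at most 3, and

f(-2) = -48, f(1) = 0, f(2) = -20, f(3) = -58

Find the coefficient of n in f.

Write f(n) = an³ + bn² + cn + d; the 4 given values yield a linear system in the 4 coefficients.
Solving, the leading coefficient vanishes, and f(n) = -9n² + 7n + 2.
The coefficient of n is 7.

7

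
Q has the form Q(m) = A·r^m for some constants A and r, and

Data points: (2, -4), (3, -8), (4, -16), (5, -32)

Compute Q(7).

-128

Consecutive ratio: -8/(-4) = 2, and -16/(-8) = 2, so r = 2.
Then A·2^2 = -4 gives A = -1, and Q(m) = -1·2^m.
Q(7) = -1·2^7 = -128.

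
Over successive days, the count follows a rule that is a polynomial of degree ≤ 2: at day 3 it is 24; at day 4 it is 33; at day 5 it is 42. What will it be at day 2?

Write the value at t as T(t).
Write T(t) = at² + bt + c; the 3 given values yield a linear system in the 3 coefficients.
Solving, the leading coefficient vanishes, and T(t) = 9t - 3.
Then T(2) = 15.

15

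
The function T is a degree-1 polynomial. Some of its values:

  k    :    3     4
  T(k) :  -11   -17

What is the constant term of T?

7

Write T(k) = ak + b; the 2 given values yield a linear system in the 2 coefficients.
Solving, T(k) = -6k + 7.
The constant term is T(0) = 7.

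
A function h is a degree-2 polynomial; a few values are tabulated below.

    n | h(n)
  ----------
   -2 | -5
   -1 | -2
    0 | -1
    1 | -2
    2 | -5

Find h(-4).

Write h(n) = an² + bn + c; the 5 given values yield a linear system in the 3 coefficients.
Solving, h(n) = -n² - 1.
Then h(-4) = -17.

-17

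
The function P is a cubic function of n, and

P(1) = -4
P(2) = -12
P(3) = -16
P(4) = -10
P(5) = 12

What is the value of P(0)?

First differences: -8, -4, 6, 22. Second differences: 4, 10, 16. Third differences: 6, 6.
Level-3 differences are constant, so P has degree 3.
Fitting a degree-3 polynomial gives P(n) = n³ - 4n² - 3n + 2.
Then P(0) = 2.

2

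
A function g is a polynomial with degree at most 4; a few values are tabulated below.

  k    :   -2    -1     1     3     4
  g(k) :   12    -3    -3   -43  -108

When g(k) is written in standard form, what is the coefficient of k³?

Write g(k) = ak^4 + bk³ + ck² + dk + e; the 5 given values yield a linear system in the 5 coefficients.
Solving, the leading coefficient vanishes, and g(k) = -2k³ + k² + 2k - 4.
The coefficient of k³ is -2.

-2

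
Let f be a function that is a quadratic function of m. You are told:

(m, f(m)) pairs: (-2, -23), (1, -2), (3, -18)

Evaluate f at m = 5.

Write f(m) = am² + bm + c; the 3 given values yield a linear system in the 3 coefficients.
Solving, f(m) = -3m² + 4m - 3.
Then f(5) = -58.

-58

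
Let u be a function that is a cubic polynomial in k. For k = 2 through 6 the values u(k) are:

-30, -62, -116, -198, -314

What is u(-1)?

First differences: -32, -54, -82, -116. Second differences: -22, -28, -34. Third differences: -6, -6.
Level-3 differences are constant, so u has degree 3.
Fitting a degree-3 polynomial gives u(k) = -k³ - 2k² - 3k - 8.
Then u(-1) = -6.

-6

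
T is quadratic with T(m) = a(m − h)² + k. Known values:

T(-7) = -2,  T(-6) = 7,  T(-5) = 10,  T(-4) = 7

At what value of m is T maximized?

-5

First differences 9, 3, -3; second difference -6 = 2a, so a = -3.
Expanding, the m-coefficient is −2ah = 6h; matching it to the data gives h = -5, and then k = 10.
So T(m) = -3(m + 5)² + 10.
Hence h = -5.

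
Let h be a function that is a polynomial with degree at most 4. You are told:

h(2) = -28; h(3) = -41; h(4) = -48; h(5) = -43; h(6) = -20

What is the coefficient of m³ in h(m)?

1

First differences: -13, -7, 5, 23. Second differences: 6, 12, 18. Third differences: 6, 6.
Level-3 differences are constant, so h has degree 3.
Fitting a degree-3 polynomial gives h(m) = m³ - 6m² - 2m - 8.
The coefficient of m³ is 1.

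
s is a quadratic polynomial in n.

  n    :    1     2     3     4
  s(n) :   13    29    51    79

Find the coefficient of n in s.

First differences: 16, 22, 28. Second differences: 6, 6.
Level-2 differences are constant, so s has degree 2.
Fitting a degree-2 polynomial gives s(n) = 3n² + 7n + 3.
The coefficient of n is 7.

7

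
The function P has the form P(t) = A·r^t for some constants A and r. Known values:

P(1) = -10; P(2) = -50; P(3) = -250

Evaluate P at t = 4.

-1250

Consecutive ratio: -50/(-10) = 5, and -250/(-50) = 5, so r = 5.
Then A·5^1 = -10 gives A = -2, and P(t) = -2·5^t.
P(4) = -2·5^4 = -1250.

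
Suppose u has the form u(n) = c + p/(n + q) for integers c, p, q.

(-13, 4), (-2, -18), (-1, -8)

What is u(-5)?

12

(u(n) − c)(n + q) = p for each data point; the three points give a linear system in c and q, then p follows.
Solving: c = 2, q = 3, p = -20, so u(n) = 2 − 20/(n + 3).
Then u(-5) = 2 − 20/(-2) = 12.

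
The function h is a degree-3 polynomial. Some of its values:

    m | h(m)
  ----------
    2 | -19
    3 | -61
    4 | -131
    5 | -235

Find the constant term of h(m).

5

Write h(m) = am³ + bm² + cm + d; the 4 given values yield a linear system in the 4 coefficients.
Solving, h(m) = -m³ - 5m² + 2m + 5.
The constant term is h(0) = 5.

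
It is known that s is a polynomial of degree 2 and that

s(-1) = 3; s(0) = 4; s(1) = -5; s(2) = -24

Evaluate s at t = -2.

First differences: 1, -9, -19. Second differences: -10, -10.
Level-2 differences are constant, so s has degree 2.
Fitting a degree-2 polynomial gives s(t) = -5t² - 4t + 4.
Then s(-2) = -8.

-8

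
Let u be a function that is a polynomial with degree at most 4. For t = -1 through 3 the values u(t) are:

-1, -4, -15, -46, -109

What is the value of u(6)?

First differences: -3, -11, -31, -63. Second differences: -8, -20, -32. Third differences: -12, -12.
Level-3 differences are constant, so u has degree 3.
Fitting a degree-3 polynomial gives u(t) = -2t³ - 4t² - 5t - 4.
Then u(6) = -610.

-610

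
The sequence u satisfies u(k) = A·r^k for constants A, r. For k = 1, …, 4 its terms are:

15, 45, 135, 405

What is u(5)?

Consecutive ratio: 45/15 = 3, and 135/45 = 3, so r = 3.
Then A·3^1 = 15 gives A = 5, and u(k) = 5·3^k.
u(5) = 5·3^5 = 1215.

1215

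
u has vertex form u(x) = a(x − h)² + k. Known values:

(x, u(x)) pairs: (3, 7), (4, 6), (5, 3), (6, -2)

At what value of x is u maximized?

First differences -1, -3, -5; second difference -2 = 2a, so a = -1.
Expanding, the x-coefficient is −2ah = 2h; matching it to the data gives h = 3, and then k = 7.
So u(x) = -1(x − 3)² + 7.
Hence h = 3.

3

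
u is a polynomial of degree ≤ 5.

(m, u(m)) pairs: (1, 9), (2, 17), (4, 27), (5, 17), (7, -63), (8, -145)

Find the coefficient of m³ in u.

Write u(m) = am^5 + bm^4 + cm³ + dm² + em + p; the 6 given values yield a linear system in the 6 coefficients.
Solving, the top 2 coefficients vanish, and u(m) = -m³ + 6m² - 3m + 7.
The coefficient of m³ is -1.

-1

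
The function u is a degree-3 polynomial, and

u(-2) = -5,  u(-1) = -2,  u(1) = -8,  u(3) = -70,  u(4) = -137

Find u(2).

Write u(x) = ax³ + bx² + cx + d; the 5 given values yield a linear system in the 4 coefficients.
Solving, u(x) = -x³ - 4x² - 2x - 1.
Then u(2) = -29.

-29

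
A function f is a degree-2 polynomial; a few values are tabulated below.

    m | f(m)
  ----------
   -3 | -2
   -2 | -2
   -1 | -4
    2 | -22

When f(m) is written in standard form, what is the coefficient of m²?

-1

Write f(m) = am² + bm + c; the 4 given values yield a linear system in the 3 coefficients.
Solving, f(m) = -m² - 5m - 8.
The coefficient of m² is -1.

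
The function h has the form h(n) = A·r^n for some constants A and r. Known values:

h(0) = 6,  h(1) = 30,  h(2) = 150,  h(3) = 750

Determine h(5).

Consecutive ratio: 30/6 = 5, and 150/30 = 5, so r = 5.
Then A·5^0 = 6 gives A = 6, and h(n) = 6·5^n.
h(5) = 6·5^5 = 18750.

18750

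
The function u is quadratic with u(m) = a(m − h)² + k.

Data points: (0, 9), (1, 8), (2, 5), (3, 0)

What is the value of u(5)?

First differences -1, -3, -5; second difference -2 = 2a, so a = -1.
Expanding, the m-coefficient is −2ah = 2h; matching it to the data gives h = 0, and then k = 9.
So u(m) = -1(m + 0)² + 9.
u(5) = -1·5² + 9 = -16.

-16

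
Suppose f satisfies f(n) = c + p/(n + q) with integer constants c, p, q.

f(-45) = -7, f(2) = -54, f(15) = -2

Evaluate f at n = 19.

-3

(f(n) − c)(n + q) = p for each data point; the three points give a linear system in c and q, then p follows.
Solving: c = -6, q = -3, p = 48, so f(n) = -6 + 48/(n − 3).
Then f(19) = -6 + 48/16 = -3.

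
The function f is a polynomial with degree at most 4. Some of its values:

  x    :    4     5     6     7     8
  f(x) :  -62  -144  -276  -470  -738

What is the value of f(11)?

-2106

First differences: -82, -132, -194, -268. Second differences: -50, -62, -74. Third differences: -12, -12.
Level-3 differences are constant, so f has degree 3.
Fitting a degree-3 polynomial gives f(x) = -2x³ + 5x² - 5x + 6.
Then f(11) = -2106.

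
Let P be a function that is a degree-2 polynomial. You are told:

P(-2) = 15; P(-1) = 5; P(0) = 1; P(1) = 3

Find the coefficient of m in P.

First differences: -10, -4, 2. Second differences: 6, 6.
Level-2 differences are constant, so P has degree 2.
Fitting a degree-2 polynomial gives P(m) = 3m² - m + 1.
The coefficient of m is -1.

-1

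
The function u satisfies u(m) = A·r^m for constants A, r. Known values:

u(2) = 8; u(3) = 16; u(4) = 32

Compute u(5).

Consecutive ratio: 16/8 = 2, and 32/16 = 2, so r = 2.
Then A·2^2 = 8 gives A = 2, and u(m) = 2·2^m.
u(5) = 2·2^5 = 64.

64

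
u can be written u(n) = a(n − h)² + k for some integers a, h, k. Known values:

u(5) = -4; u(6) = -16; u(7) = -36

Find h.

First differences -12, -20; second difference -8 = 2a, so a = -4.
Expanding, the n-coefficient is −2ah = 8h; matching it to the data gives h = 4, and then k = 0.
So u(n) = -4(n − 4)² + 0.
Hence h = 4.

4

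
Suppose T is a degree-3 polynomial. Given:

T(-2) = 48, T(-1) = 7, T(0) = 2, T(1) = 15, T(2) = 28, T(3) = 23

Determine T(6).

-280

Write T(t) = at³ + bt² + ct + d; the 6 given values yield a linear system in the 4 coefficients.
Solving, T(t) = -3t³ + 9t² + 7t + 2.
Then T(6) = -280.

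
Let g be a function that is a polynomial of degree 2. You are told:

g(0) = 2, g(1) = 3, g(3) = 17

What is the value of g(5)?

47

Write g(x) = ax² + bx + c; the 3 given values yield a linear system in the 3 coefficients.
Solving, g(x) = 2x² - x + 2.
Then g(5) = 47.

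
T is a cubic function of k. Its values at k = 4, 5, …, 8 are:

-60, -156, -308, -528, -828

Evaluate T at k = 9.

First differences: -96, -152, -220, -300. Second differences: -56, -68, -80. Third differences: -12, -12.
Level-3 differences are constant, so T has degree 3.
Fitting a degree-3 polynomial gives T(k) = -2k³ + 2k² + 8k + 4.
Then T(9) = -1220.

-1220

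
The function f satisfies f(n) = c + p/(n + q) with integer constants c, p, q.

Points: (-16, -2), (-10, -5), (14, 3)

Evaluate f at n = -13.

-3

(f(n) − c)(n + q) = p for each data point; the three points give a linear system in c and q, then p follows.
Solving: c = 1, q = 4, p = 36, so f(n) = 1 + 36/(n + 4).
Then f(-13) = 1 + 36/(-9) = -3.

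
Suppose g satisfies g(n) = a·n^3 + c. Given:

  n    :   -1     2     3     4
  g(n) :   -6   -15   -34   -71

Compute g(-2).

From g(-1) = -6 and g(2) = -15: -1a + c = -6 and 8a + c = -15.
Subtracting: 9a = -9, so a = -1; then c = -6 − (-1)·(-1) = -7.
So g(n) = -1n³ − 7, and g(-2) = 1.

1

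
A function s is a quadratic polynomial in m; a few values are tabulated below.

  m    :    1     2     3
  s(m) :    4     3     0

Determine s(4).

Write s(m) = am² + bm + c; the 3 given values yield a linear system in the 3 coefficients.
Solving, s(m) = -m² + 2m + 3.
Then s(4) = -5.

-5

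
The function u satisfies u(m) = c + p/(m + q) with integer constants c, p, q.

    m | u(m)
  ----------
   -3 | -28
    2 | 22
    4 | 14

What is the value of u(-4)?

(u(m) − c)(m + q) = p for each data point; the three points give a linear system in c and q, then p follows.
Solving: c = 2, q = 1, p = 60, so u(m) = 2 + 60/(m + 1).
Then u(-4) = 2 + 60/(-3) = -18.

-18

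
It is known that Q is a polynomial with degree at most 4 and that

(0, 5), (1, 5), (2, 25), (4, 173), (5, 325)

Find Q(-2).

17

Write Q(m) = am^4 + bm³ + cm² + dm + e; the 5 given values yield a linear system in the 5 coefficients.
Solving, the leading coefficient vanishes, and Q(m) = 2m³ + 4m² - 6m + 5.
Then Q(-2) = 17.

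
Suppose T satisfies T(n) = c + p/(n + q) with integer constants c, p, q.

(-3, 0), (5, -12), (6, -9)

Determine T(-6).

(T(n) − c)(n + q) = p for each data point; the three points give a linear system in c and q, then p follows.
Solving: c = -3, q = -3, p = -18, so T(n) = -3 − 18/(n − 3).
Then T(-6) = -3 − 18/(-9) = -1.

-1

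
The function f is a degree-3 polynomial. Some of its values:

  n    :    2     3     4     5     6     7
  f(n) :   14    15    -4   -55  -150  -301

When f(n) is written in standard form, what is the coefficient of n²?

8

First differences: 1, -19, -51, -95, -151. Second differences: -20, -32, -44, -56. Third differences: -12, -12, -12.
Level-3 differences are constant, so f has degree 3.
Fitting a degree-3 polynomial gives f(n) = -2n³ + 8n² - n.
The coefficient of n² is 8.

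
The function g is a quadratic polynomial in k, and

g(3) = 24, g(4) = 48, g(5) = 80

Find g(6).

Write g(k) = ak² + bk + c; the 3 given values yield a linear system in the 3 coefficients.
Solving, g(k) = 4k² - 4k.
Then g(6) = 120.

120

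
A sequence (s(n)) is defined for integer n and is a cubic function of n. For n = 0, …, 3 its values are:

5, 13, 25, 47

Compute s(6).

Write s(n) = an³ + bn² + cn + d; the 4 given values yield a linear system in the 4 coefficients.
Solving, s(n) = n³ - n² + 8n + 5.
Then s(6) = 233.

233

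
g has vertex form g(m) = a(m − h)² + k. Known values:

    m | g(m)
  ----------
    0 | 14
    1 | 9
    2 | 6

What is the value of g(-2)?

30

First differences -5, -3; second difference 2 = 2a, so a = 1.
Expanding, the m-coefficient is −2ah = -2h; matching it to the data gives h = 3, and then k = 5.
So g(m) = 1(m − 3)² + 5.
g(-2) = 1·(-5)² + 5 = 30.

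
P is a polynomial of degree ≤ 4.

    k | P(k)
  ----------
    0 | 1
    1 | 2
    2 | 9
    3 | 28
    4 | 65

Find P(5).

Write P(k) = ak^4 + bk³ + ck² + dk + e; the 5 given values yield a linear system in the 5 coefficients.
Solving, the leading coefficient vanishes, and P(k) = k³ + 1.
Then P(5) = 126.

126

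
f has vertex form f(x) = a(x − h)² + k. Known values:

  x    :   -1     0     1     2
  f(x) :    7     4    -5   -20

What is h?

First differences -3, -9, -15; second difference -6 = 2a, so a = -3.
Expanding, the x-coefficient is −2ah = 6h; matching it to the data gives h = -1, and then k = 7.
So f(x) = -3(x + 1)² + 7.
Hence h = -1.

-1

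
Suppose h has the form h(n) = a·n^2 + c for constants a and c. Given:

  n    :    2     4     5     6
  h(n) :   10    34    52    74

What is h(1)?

From h(2) = 10 and h(4) = 34: 4a + c = 10 and 16a + c = 34.
Subtracting: 12a = 24, so a = 2; then c = 10 − 2·4 = 2.
So h(n) = 2n² + 2, and h(1) = 4.

4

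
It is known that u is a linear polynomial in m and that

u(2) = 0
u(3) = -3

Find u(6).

-12

Write u(m) = am + b; the 2 given values yield a linear system in the 2 coefficients.
Solving, u(m) = -3m + 6.
Then u(6) = -12.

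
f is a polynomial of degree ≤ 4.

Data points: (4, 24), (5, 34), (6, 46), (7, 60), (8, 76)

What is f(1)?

Write f(n) = an^4 + bn³ + cn² + dn + e; the 5 given values yield a linear system in the 5 coefficients.
Solving, the top 2 coefficients vanish, and f(n) = n² + n + 4.
Then f(1) = 6.

6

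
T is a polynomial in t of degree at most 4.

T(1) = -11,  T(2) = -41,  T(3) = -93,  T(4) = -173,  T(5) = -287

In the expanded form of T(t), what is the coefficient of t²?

-5

First differences: -30, -52, -80, -114. Second differences: -22, -28, -34. Third differences: -6, -6.
Level-3 differences are constant, so T has degree 3.
Fitting a degree-3 polynomial gives T(t) = -t³ - 5t² - 8t + 3.
The coefficient of t² is -5.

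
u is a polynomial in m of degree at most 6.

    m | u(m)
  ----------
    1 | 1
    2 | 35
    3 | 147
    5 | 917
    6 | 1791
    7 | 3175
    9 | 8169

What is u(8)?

5237

Write u(m) = am^6 + bm^5 + cm^4 + dm³ + em² + pm + q; the 7 given values yield a linear system in the 7 coefficients.
Solving, the top 2 coefficients vanish, and u(m) = m^4 + 2m³ + 2m² - m - 3.
Then u(8) = 5237.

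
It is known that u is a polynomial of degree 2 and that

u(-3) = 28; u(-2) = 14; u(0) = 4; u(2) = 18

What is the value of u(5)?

Write u(x) = ax² + bx + c; the 4 given values yield a linear system in the 3 coefficients.
Solving, u(x) = 3x² + x + 4.
Then u(5) = 84.

84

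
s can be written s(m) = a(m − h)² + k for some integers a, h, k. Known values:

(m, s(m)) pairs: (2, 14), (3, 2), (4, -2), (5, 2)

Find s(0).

First differences -12, -4, 4; second difference 8 = 2a, so a = 4.
Expanding, the m-coefficient is −2ah = -8h; matching it to the data gives h = 4, and then k = -2.
So s(m) = 4(m − 4)² − 2.
s(0) = 4·(-4)² − 2 = 62.

62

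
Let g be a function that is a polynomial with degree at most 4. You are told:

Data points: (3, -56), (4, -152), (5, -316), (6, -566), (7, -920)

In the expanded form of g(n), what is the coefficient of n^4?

0

First differences: -96, -164, -250, -354. Second differences: -68, -86, -104. Third differences: -18, -18.
Level-3 differences are constant, so g has degree 3.
Fitting a degree-3 polynomial gives g(n) = -3n³ + 2n² + n + 4.
The coefficient of n^4 is 0.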